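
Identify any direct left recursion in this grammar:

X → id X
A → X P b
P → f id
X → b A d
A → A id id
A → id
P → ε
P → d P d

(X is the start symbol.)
Yes, A is left-recursive

Direct left recursion occurs when N → N α for some non-terminal N (the right-hand side begins with the left-hand side itself).

X → id X: starts with id
A → X P b: starts with X
P → f id: starts with f
X → b A d: starts with b
A → A id id: LEFT RECURSIVE (starts with A)
A → id: starts with id
P → ε: starts with ε
P → d P d: starts with d

The grammar has direct left recursion on: A.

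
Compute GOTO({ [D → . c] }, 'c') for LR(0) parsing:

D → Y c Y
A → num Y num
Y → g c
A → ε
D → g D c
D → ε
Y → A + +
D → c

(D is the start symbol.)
{ [D → c .] }

GOTO(I, 'c') = CLOSURE({ [A → αX.β] : [A → α.Xβ] ∈ I, X = 'c' })

Items with dot before 'c', with the dot advanced:
  [D → . c] → [D → c .]
Closure adds nothing (no advanced item has the dot before a non-terminal).

GOTO = { [D → c .] }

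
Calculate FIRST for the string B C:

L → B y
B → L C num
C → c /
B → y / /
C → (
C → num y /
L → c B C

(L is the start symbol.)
{ 'c', 'y' }

FIRST sets of the non-terminals involved (from the grammar, by fixed-point iteration):
  FIRST(B) = { 'c', 'y' }

To compute FIRST(B C), process the symbols left to right:
Symbol B is a non-terminal. Add FIRST(B) \ {ε} = { 'c', 'y' }
B is not nullable (ε ∉ FIRST(B)), so stop here.
FIRST(B C) = { 'c', 'y' }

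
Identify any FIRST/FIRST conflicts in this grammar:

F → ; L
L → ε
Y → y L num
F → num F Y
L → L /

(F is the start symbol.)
FIRST sets of the non-terminals at (or reachable through a nullable prefix from) the front of some alternative:
  FIRST(L) = { '/', ε }

Productions for F:
  F → ; L: FIRST = { ';' }
  F → num F Y: FIRST = { 'num' }
Productions for L:
  L → ε: FIRST = { ε }
  L → L /: FIRST = { '/' }
Y has only one production, so no FIRST/FIRST conflict is possible there.

All alternatives of each non-terminal have pairwise disjoint FIRST sets.

Answer: No FIRST/FIRST conflicts.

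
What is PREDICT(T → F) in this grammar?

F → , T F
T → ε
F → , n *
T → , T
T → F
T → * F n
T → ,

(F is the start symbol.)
PREDICT(T → F) = (FIRST(RHS) \ {ε}) ∪ (FOLLOW(T) if ε ∈ FIRST(RHS), i.e. RHS ⇒* ε)
FIRST(F) = { ',' }
FIRST(F) = { ',' }
ε ∉ FIRST(F), so FOLLOW(T) is not added.
PREDICT(T → F) = { ',' }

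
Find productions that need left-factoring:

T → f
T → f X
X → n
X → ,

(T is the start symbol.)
Left-factoring is needed when two productions for the same non-terminal
share a common prefix on the right-hand side.

Productions for T:
  T → f
  T → f X
Productions for X:
  X → n
  X → ,

Found common prefix 'f' in productions for T

Answer: Yes, T has productions with common prefix 'f'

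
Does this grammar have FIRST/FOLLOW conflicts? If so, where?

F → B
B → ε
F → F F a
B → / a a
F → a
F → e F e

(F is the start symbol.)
A FIRST/FOLLOW conflict occurs when a non-terminal N has a nullable alternative N → β (β ⇒* ε) and another alternative N → α with FIRST(α) ∩ FOLLOW(N) ≠ ∅: on such a lookahead the parser cannot decide between expanding α and letting N vanish via β.

Nullable non-terminals: B, F.
FIRST sets used below: FIRST(B) = { '/', ε }, FIRST(F) = { '/', 'a', 'e', ε }

B: nullable alternative(s) B → ε; FOLLOW(B) = { $, '/', 'a', 'e' }
  B → ε: FIRST \ {ε} = { } — this is the only nullable alternative, skip
  B → / a a: FIRST \ {ε} = { '/' } — overlaps FOLLOW(B) on { '/' }: CONFLICT

F: nullable alternative(s) F → B; FOLLOW(F) = { $, '/', 'a', 'e' }
  F → B: FIRST \ {ε} = { '/' } — this is the only nullable alternative, skip
  F → F F a: FIRST \ {ε} = { '/', 'a', 'e' } — overlaps FOLLOW(F) on { '/', 'a', 'e' }: CONFLICT
  F → a: FIRST \ {ε} = { 'a' } — overlaps FOLLOW(F) on { 'a' }: CONFLICT
  F → e F e: FIRST \ {ε} = { 'e' } — overlaps FOLLOW(F) on { 'e' }: CONFLICT

So the grammar has 4 FIRST/FOLLOW conflicts (marked CONFLICT above).

Answer: Yes. F → F F a with FOLLOW(F) on { '/', 'a', 'e' }; F → a with FOLLOW(F) on { 'a' }; F → e F e with FOLLOW(F) on { 'e' }; B → '/' a a with FOLLOW(B) on { '/' }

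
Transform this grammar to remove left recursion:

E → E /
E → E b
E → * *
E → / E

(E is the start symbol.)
E → * * E'
E → / E E'
E' → / E'
E' → b E'
E' → ε

E is directly left-recursive. The standard transformation for
  A → A α₁ | ... | A α_m | β₁ | ... | β_n
is
  A  → β₁ A' | ... | β_n A'
  A' → α₁ A' | ... | α_m A' | ε

E → * * becomes E → * * E'
E → / E becomes E → / E E'
E → E / becomes E' → / E'
E → E b becomes E' → b E'
Add E' → ε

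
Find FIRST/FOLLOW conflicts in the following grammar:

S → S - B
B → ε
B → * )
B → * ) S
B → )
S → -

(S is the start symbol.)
A FIRST/FOLLOW conflict occurs when a non-terminal N has a nullable alternative N → β (β ⇒* ε) and another alternative N → α with FIRST(α) ∩ FOLLOW(N) ≠ ∅: on such a lookahead the parser cannot decide between expanding α and letting N vanish via β.

Nullable non-terminals: B.

B: nullable alternative(s) B → ε; FOLLOW(B) = { $, '-' }
  B → ε: FIRST \ {ε} = { } — this is the only nullable alternative, skip
  B → * ): FIRST \ {ε} = { '*' } — disjoint from FOLLOW(B)
  B → * ) S: FIRST \ {ε} = { '*' } — disjoint from FOLLOW(B)
  B → ): FIRST \ {ε} = { ')' } — disjoint from FOLLOW(B)

S has no nullable alternative, so no FIRST/FOLLOW check is needed there.

No FIRST/FOLLOW conflicts found.

Answer: No FIRST/FOLLOW conflicts.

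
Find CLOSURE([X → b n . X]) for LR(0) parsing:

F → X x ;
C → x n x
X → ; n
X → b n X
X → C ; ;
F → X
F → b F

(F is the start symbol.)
{ [C → . x n x], [X → . ; n], [X → . C ; ;], [X → . b n X], [X → b n . X] }

Start with: [X → b n . X]
  [X → b n . X] has the dot before X: add [X → . ; n], [X → . b n X], [X → . C ; ;]
  [X → . C ; ;] has the dot before C: add [C → . x n x]
No further items can be added.

CLOSURE = { [C → . x n x], [X → . ; n], [X → . C ; ;], [X → . b n X], [X → b n . X] }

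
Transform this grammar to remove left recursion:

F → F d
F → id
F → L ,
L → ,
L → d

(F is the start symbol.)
F is directly left-recursive. The standard transformation for
  A → A α₁ | ... | A α_m | β₁ | ... | β_n
is
  A  → β₁ A' | ... | β_n A'
  A' → α₁ A' | ... | α_m A' | ε

F → id becomes F → id F'
F → L , becomes F → L , F'
F → F d becomes F' → d F'
Add F' → ε

Productions for other non-terminals are unchanged:
  L → ,
  L → d

Resulting grammar:
F → id F'
F → L , F'
F' → d F'
F' → ε
L → ,
L → d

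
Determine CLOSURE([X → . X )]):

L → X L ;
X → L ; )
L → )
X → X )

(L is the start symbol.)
{ [L → . )], [L → . X L ;], [X → . L ; )], [X → . X )] }

Start with: [X → . X )]
  [X → . X )] has the dot before X: add [X → . L ; )]
  [X → . L ; )] has the dot before L: add [L → . X L ;], [L → . )]
No further items can be added.

CLOSURE = { [L → . )], [L → . X L ;], [X → . L ; )], [X → . X )] }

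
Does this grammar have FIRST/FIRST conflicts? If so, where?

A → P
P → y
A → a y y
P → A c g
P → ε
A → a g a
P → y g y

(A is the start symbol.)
Yes. A → P / A → a y y on { 'a' }; A → P / A → a g a on { 'a' }; A → a y y / A → a g a on { 'a' }; P → y / P → A c g on { 'y' }; P → y / P → y g y on { 'y' }; P → A c g / P → y g y on { 'y' }

A FIRST/FIRST conflict occurs when two productions N → α and N → β for the same non-terminal have FIRST(α) ∩ FIRST(β) ≠ ∅ (with ε ∈ FIRST of a nullable right-hand side, so two nullable alternatives also conflict).

FIRST sets of the non-terminals at (or reachable through a nullable prefix from) the front of some alternative:
  FIRST(P) = { 'a', 'c', 'y', ε }
  FIRST(A) = { 'a', 'c', 'y', ε }

Productions for A:
  A → P: FIRST = { 'a', 'c', 'y', ε }
  A → a y y: FIRST = { 'a' }
  A → a g a: FIRST = { 'a' }
Productions for P:
  P → y: FIRST = { 'y' }
  P → A c g: FIRST = { 'a', 'c', 'y' }
  P → ε: FIRST = { ε }
  P → y g y: FIRST = { 'y' }

Conflict for A: A → P and A → a y y
  Overlap: { 'a' }
Conflict for A: A → P and A → a g a
  Overlap: { 'a' }
Conflict for A: A → a y y and A → a g a
  Overlap: { 'a' }
Conflict for P: P → y and P → A c g
  Overlap: { 'y' }
Conflict for P: P → y and P → y g y
  Overlap: { 'y' }
Conflict for P: P → A c g and P → y g y
  Overlap: { 'y' }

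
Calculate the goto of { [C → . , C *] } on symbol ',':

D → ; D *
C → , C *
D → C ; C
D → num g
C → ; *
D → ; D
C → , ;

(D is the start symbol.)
GOTO(I, ',') = CLOSURE({ [A → αX.β] : [A → α.Xβ] ∈ I, X = ',' })

Items with dot before ',', with the dot advanced:
  [C → . , C *] → [C → , . C *]
Closure of the advanced items:
  [C → , . C *] has the dot before C: add [C → . , C *], [C → . ; *], [C → . , ;]

GOTO = { [C → , . C *], [C → . , ;], [C → . , C *], [C → . ; *] }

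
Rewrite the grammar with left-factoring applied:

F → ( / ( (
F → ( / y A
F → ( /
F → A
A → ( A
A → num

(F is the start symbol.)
F → ( / F'
F' → ( (
F' → y A
F' → ε
F → A
A → ( A
A → num

Left-factoring transforms A → αβ₁ | αβ₂ into A → αA' and A' → β₁ | β₂
(α is the longest common prefix among the alternatives). Repeat until
no nonterminal has two alternatives with a common prefix.

Round 1: F has alternatives sharing prefix '( /'. Introduce F': F → ( / F'
  Add: F' → ( (
  Add: F' → y A
  Add: F' → ε

No remaining common prefixes — done.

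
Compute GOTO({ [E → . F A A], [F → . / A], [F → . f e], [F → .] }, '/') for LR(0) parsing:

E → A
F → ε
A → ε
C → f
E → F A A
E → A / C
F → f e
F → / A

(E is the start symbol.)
GOTO(I, '/') = CLOSURE({ [A → αX.β] : [A → α.Xβ] ∈ I, X = '/' })

Items with dot before '/', with the dot advanced:
  [F → . / A] → [F → / . A]
Closure of the advanced items:
  [F → / . A] has the dot before A: add [A → .]

GOTO = { [A → .], [F → / . A] }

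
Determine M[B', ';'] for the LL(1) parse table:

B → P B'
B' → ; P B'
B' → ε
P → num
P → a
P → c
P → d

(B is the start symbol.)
B' → ; P B'

To find M[B', ';'], we find productions for B' where ';' is in the predict set (PREDICT(N → α) = (FIRST(α) \ {ε}) ∪ (FOLLOW(N) if α ⇒* ε)).

Relevant sets:
  FOLLOW(B') = { $ }

B' → ; P B': PREDICT = { ';' }
  ';' is in predict set, so this production goes in M[B', ';']
B' → ε: PREDICT = { $ }

M[B', ';'] = B' → ; P B'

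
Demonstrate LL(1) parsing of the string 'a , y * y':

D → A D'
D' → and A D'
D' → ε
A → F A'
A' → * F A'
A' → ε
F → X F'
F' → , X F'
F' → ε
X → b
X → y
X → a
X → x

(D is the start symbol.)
LL(1) parsing maintains a stack (initially the start symbol over $) and the input. At each step: if the stack top is a terminal, match it against the current input token; if it is a non-terminal N, replace it with the RHS of M[N, lookahead] (the unique production whose predict set contains the lookahead).

Stack is shown with the top on the left.

Stack           Input        Action
-----------------------------------
D $             a , y * y $  output D → A D'
A D' $          a , y * y $  output A → F A'
F A' D' $       a , y * y $  output F → X F'
X F' A' D' $    a , y * y $  output X → a
a F' A' D' $    a , y * y $  match 'a'
F' A' D' $      , y * y $    output F' → , X F'
, X F' A' D' $  , y * y $    match ','
X F' A' D' $    y * y $      output X → y
y F' A' D' $    y * y $      match 'y'
F' A' D' $      * y $        output F' → ε
A' D' $         * y $        output A' → * F A'
* F A' D' $     * y $        match '*'
F A' D' $       y $          output F → X F'
X F' A' D' $    y $          output X → y
y F' A' D' $    y $          match 'y'
F' A' D' $      $            output F' → ε
A' D' $         $            output A' → ε
D' $            $            output D' → ε
$               $            accept

The string is accepted.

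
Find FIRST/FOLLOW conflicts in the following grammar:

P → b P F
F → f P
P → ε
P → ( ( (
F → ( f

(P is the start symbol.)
Nullable non-terminals: P.

P: nullable alternative(s) P → ε; FOLLOW(P) = { $, '(', 'f' }
  P → b P F: FIRST \ {ε} = { 'b' } — disjoint from FOLLOW(P)
  P → ε: FIRST \ {ε} = { } — this is the only nullable alternative, skip
  P → ( ( (: FIRST \ {ε} = { '(' } — overlaps FOLLOW(P) on { '(' }: CONFLICT

F has no nullable alternative, so no FIRST/FOLLOW check is needed there.

So the grammar has 1 FIRST/FOLLOW conflict (marked CONFLICT above).

Answer: Yes. P → '(' '(' '(' with FOLLOW(P) on { '(' }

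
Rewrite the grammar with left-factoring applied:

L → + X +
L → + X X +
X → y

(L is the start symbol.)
Left-factoring transforms A → αβ₁ | αβ₂ into A → αA' and A' → β₁ | β₂
(α is the longest common prefix among the alternatives). Repeat until
no nonterminal has two alternatives with a common prefix.

Round 1: L has alternatives sharing prefix '+ X'. Introduce L': L → + X L'
  Add: L' → +
  Add: L' → X +

No remaining common prefixes — done.

Resulting grammar:
L → + X L'
L' → +
L' → X +
X → y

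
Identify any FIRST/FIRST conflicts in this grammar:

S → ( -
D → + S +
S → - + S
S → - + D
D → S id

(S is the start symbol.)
A FIRST/FIRST conflict occurs when two productions N → α and N → β for the same non-terminal have FIRST(α) ∩ FIRST(β) ≠ ∅ (with ε ∈ FIRST of a nullable right-hand side, so two nullable alternatives also conflict).

FIRST sets of the non-terminals at (or reachable through a nullable prefix from) the front of some alternative:
  FIRST(S) = { '(', '-' }

Productions for S:
  S → ( -: FIRST = { '(' }
  S → - + S: FIRST = { '-' }
  S → - + D: FIRST = { '-' }
Productions for D:
  D → + S +: FIRST = { '+' }
  D → S id: FIRST = { '(', '-' }

Conflict for S: S → - + S and S → - + D
  Overlap: { '-' }

Answer: Yes. S → '-' '+' S / S → '-' '+' D on { '-' }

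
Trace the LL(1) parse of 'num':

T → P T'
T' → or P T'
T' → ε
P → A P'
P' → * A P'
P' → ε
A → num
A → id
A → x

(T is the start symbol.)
LL(1) parsing maintains a stack (initially the start symbol over $) and the input. At each step: if the stack top is a terminal, match it against the current input token; if it is a non-terminal N, replace it with the RHS of M[N, lookahead] (the unique production whose predict set contains the lookahead).

Stack is shown with the top on the left.

Stack        Input  Action
--------------------------
T $          num $  output T → P T'
P T' $       num $  output P → A P'
A P' T' $    num $  output A → num
num P' T' $  num $  match 'num'
P' T' $      $      output P' → ε
T' $         $      output T' → ε
$            $      accept

The string is accepted.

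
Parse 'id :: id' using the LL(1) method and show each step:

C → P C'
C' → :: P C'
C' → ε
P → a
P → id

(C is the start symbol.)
LL(1) parsing maintains a stack (initially the start symbol over $) and the input. At each step: if the stack top is a terminal, match it against the current input token; if it is a non-terminal N, replace it with the RHS of M[N, lookahead] (the unique production whose predict set contains the lookahead).

Stack is shown with the top on the left.

Stack      Input       Action
-----------------------------
C $        id :: id $  output C → P C'
P C' $     id :: id $  output P → id
id C' $    id :: id $  match 'id'
C' $       :: id $     output C' → :: P C'
:: P C' $  :: id $     match '::'
P C' $     id $        output P → id
id C' $    id $        match 'id'
C' $       $           output C' → ε
$          $           accept

The string is accepted.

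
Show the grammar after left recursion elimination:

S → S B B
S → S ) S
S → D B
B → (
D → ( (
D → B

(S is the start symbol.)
S is directly left-recursive. The standard transformation for
  A → A α₁ | ... | A α_m | β₁ | ... | β_n
is
  A  → β₁ A' | ... | β_n A'
  A' → α₁ A' | ... | α_m A' | ε

S → D B becomes S → D B S'
S → S B B becomes S' → B B S'
S → S ) S becomes S' → ) S S'
Add S' → ε

Productions for other non-terminals are unchanged:
  B → (
  D → ( (
  D → B

Resulting grammar:
S → D B S'
S' → B B S'
S' → ) S S'
S' → ε
B → (
D → ( (
D → B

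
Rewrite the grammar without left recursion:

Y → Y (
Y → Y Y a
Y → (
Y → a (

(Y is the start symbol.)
Y → ( Y'
Y → a ( Y'
Y' → ( Y'
Y' → Y a Y'
Y' → ε

Y is directly left-recursive. The standard transformation for
  A → A α₁ | ... | A α_m | β₁ | ... | β_n
is
  A  → β₁ A' | ... | β_n A'
  A' → α₁ A' | ... | α_m A' | ε

Y → ( becomes Y → ( Y'
Y → a ( becomes Y → a ( Y'
Y → Y ( becomes Y' → ( Y'
Y → Y Y a becomes Y' → Y a Y'
Add Y' → ε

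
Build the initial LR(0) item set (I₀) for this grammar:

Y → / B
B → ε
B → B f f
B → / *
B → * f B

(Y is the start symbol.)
First, augment the grammar with Y' → Y
I₀ = CLOSURE({ [Y' → . Y] }):
  [Y' → . Y] has the dot before Y: add [Y → . / B]
No further items can be added.

I₀ = { [Y → . / B], [Y' → . Y] }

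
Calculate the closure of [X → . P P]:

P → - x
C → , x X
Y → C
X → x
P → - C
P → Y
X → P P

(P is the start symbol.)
Start with: [X → . P P]
  [X → . P P] has the dot before P: add [P → . - x], [P → . - C], [P → . Y]
  [P → . Y] has the dot before Y: add [Y → . C]
  [Y → . C] has the dot before C: add [C → . , x X]
No further items can be added.

CLOSURE = { [C → . , x X], [P → . - C], [P → . - x], [P → . Y], [X → . P P], [Y → . C] }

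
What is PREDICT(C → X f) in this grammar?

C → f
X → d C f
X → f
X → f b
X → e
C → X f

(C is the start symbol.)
PREDICT(C → X f) = (FIRST(RHS) \ {ε}) ∪ (FOLLOW(C) if ε ∈ FIRST(RHS), i.e. RHS ⇒* ε)
FIRST(X) = { 'd', 'e', 'f' }
FIRST(X f) = { 'd', 'e', 'f' }
ε ∉ FIRST(X f), so FOLLOW(C) is not added.
PREDICT(C → X f) = { 'd', 'e', 'f' }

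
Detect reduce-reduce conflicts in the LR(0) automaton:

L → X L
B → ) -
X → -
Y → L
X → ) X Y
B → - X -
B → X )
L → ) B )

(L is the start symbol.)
A reduce-reduce conflict occurs when an LR(0) state has two complete items [A → α .] and [B → β .] — both call for a reduction, and with no lookahead the parser cannot choose between them.

Augment with L' → L and build the canonical LR(0) collection (I0 = CLOSURE({[L' → . L]}), then GOTO on every symbol after a dot until no new states appear). It has 19 states:
  I0: { [L → . ) B )], [L → . X L], [L' → . L], [X → . ) X Y], [X → . -] }  — shift
  I1: { [B → . ) -], [B → . - X -], [B → . X )], [L → ) . B )], [X → ) . X Y], [X → . ) X Y], [X → . -] }  — shift
  I2: { [X → - .] }  — reduce
  I3: { [L' → L .] }  — accept
  I4: { [L → . ) B )], [L → . X L], [L → X . L], [X → . ) X Y], [X → . -] }  — shift
  I5: { [L → X L .] }  — reduce
  I6: { [B → ) . -], [X → ) . X Y], [X → . ) X Y], [X → . -] }  — shift
  I7: { [B → - . X -], [X → - .], [X → . ) X Y], [X → . -] }  — shift, reduce
  I8: { [L → ) B . )] }  — shift
  I9: { [B → X . )], [L → . ) B )], [L → . X L], [X → ) X . Y], [X → . ) X Y], [X → . -], [Y → . L] }  — shift
  I10: { [B → . ) -], [B → . - X -], [B → . X )], [B → X ) .], [L → ) . B )], [X → ) . X Y], [X → . ) X Y], [X → . -] }  — shift, reduce
  I11: { [Y → L .] }  — reduce
  I12: { [X → ) X Y .] }  — reduce
  I13: { [L → ) B ) .] }  — reduce
  I14: { [X → ) . X Y], [X → . ) X Y], [X → . -] }  — shift
  I15: { [B → - X . -] }  — shift
  I16: { [B → - X - .] }  — reduce
  I17: { [L → . ) B )], [L → . X L], [X → ) X . Y], [X → . ) X Y], [X → . -], [Y → . L] }  — shift
  I18: { [B → ) - .], [X → - .] }  — 2 reduces

I18 contains complete items [B → ) - .], [X → - .] — reduce-reduce conflict.

Answer: Yes — I18: [B → ) - .] vs [X → - .]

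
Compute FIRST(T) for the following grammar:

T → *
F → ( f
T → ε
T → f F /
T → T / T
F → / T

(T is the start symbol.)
From T → *:
  - '*' is a terminal: add '*' and stop
From T → ε:
  - ε-production, so ε ∈ FIRST(T)
From T → f F /:
  - f is a terminal: add 'f' and stop
From T → T / T:
  - T is the symbol being defined: contributes nothing new
    T is nullable, so continue to the next symbol
  - '/' is a terminal: add '/' and stop

Collecting: FIRST(T) = { '*', '/', 'f', ε }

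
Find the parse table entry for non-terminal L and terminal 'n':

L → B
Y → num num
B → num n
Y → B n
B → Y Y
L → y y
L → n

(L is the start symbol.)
To find M[L, 'n'], we find productions for L where 'n' is in the predict set (PREDICT(N → α) = (FIRST(α) \ {ε}) ∪ (FOLLOW(N) if α ⇒* ε)).

Relevant sets:
  FIRST(B) = { 'num' }

L → B: PREDICT = { 'num' }
L → y y: PREDICT = { 'y' }
L → n: PREDICT = { 'n' }
  'n' is in predict set, so this production goes in M[L, 'n']

M[L, 'n'] = L → n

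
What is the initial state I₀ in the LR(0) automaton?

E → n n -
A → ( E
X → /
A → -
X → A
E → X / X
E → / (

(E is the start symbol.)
{ [A → . ( E], [A → . -], [E → . / (], [E → . X / X], [E → . n n -], [E' → . E], [X → . /], [X → . A] }

First, augment the grammar with E' → E
I₀ = CLOSURE({ [E' → . E] }):
  [E' → . E] has the dot before E: add [E → . n n -], [E → . X / X], [E → . / (]
  [E → . X / X] has the dot before X: add [X → . /], [X → . A]
  [X → . A] has the dot before A: add [A → . ( E], [A → . -]
No further items can be added.

I₀ = { [A → . ( E], [A → . -], [E → . / (], [E → . X / X], [E → . n n -], [E' → . E], [X → . /], [X → . A] }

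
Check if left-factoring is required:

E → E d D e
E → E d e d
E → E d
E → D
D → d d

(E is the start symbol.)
Left-factoring is needed when two productions for the same non-terminal
share a common prefix on the right-hand side.

Productions for E:
  E → E d D e
  E → E d e d
  E → E d
  E → D

Found common prefix 'E d' in productions for E

Answer: Yes, E has productions with common prefix 'E d'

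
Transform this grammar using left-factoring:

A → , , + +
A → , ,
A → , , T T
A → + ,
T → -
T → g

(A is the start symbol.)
A → , , A'
A' → + +
A' → ε
A' → T T
A → + ,
T → -
T → g

Left-factoring transforms A → αβ₁ | αβ₂ into A → αA' and A' → β₁ | β₂
(α is the longest common prefix among the alternatives). Repeat until
no nonterminal has two alternatives with a common prefix.

Round 1: A has alternatives sharing prefix ', ,'. Introduce A': A → , , A'
  Add: A' → + +
  Add: A' → ε
  Add: A' → T T

No remaining common prefixes — done.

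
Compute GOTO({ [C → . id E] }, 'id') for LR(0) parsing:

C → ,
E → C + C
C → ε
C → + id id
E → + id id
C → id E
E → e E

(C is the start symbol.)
GOTO(I, 'id') = CLOSURE({ [A → αX.β] : [A → α.Xβ] ∈ I, X = 'id' })

Items with dot before 'id', with the dot advanced:
  [C → . id E] → [C → id . E]
Closure of the advanced items:
  [C → id . E] has the dot before E: add [E → . C + C], [E → . + id id], [E → . e E]
  [E → . C + C] has the dot before C: add [C → . ,], [C → .], [C → . + id id], [C → . id E]

GOTO = { [C → . + id id], [C → . ,], [C → . id E], [C → .], [C → id . E], [E → . + id id], [E → . C + C], [E → . e E] }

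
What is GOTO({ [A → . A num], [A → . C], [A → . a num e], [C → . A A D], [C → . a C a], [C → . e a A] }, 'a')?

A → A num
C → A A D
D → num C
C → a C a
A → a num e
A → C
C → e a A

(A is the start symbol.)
GOTO(I, 'a') = CLOSURE({ [A → αX.β] : [A → α.Xβ] ∈ I, X = 'a' })

Items with dot before 'a', with the dot advanced:
  [A → . a num e] → [A → a . num e]
  [C → . a C a] → [C → a . C a]
Closure of the advanced items:
  [C → a . C a] has the dot before C: add [C → . A A D], [C → . a C a], [C → . e a A]
  [C → . A A D] has the dot before A: add [A → . A num], [A → . a num e], [A → . C]

GOTO = { [A → . A num], [A → . C], [A → . a num e], [A → a . num e], [C → . A A D], [C → . a C a], [C → . e a A], [C → a . C a] }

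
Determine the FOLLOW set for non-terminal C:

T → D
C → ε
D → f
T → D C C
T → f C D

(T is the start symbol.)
In T → D C C: C is followed by C, add FIRST(C) \ {ε} = { }
  C is nullable, so also add FOLLOW(T)
In T → D C C: C is at the end, add FOLLOW(T)
In T → f C D: C is followed by D, add FIRST(D) \ {ε} = { 'f' }

The FOLLOW sets referred to above (computed the same way, to a fixed point):
  FOLLOW(T) = { $ }

Taking the union: FOLLOW(C) = { $, 'f' }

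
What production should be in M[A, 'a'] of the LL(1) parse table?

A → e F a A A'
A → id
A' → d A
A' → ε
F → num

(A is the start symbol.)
Empty (error entry)

To find M[A, 'a'], we find productions for A where 'a' is in the predict set (PREDICT(N → α) = (FIRST(α) \ {ε}) ∪ (FOLLOW(N) if α ⇒* ε)).

A → e F a A A': PREDICT = { 'e' }
A → id: PREDICT = { 'id' }

M[A, 'a'] is empty (no production applies)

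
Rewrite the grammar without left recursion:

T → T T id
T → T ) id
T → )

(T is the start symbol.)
T → ) T'
T' → T id T'
T' → ) id T'
T' → ε

T is directly left-recursive. The standard transformation for
  A → A α₁ | ... | A α_m | β₁ | ... | β_n
is
  A  → β₁ A' | ... | β_n A'
  A' → α₁ A' | ... | α_m A' | ε

T → ) becomes T → ) T'
T → T T id becomes T' → T id T'
T → T ) id becomes T' → ) id T'
Add T' → ε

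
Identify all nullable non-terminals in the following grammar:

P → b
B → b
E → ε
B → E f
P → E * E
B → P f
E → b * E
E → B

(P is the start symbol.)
A non-terminal is nullable if it can derive ε (the empty string): either it has an ε-production, or it has a production whose right-hand side consists entirely of nullable non-terminals.

ε-productions: E → ε
So E is immediately nullable.
No further non-terminal can be added: every production for the remaining non-terminals contains a terminal or a non-nullable non-terminal.
Nullable = { 'E' }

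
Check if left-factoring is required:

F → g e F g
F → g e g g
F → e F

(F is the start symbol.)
Yes, F has productions with common prefix 'g e'

Left-factoring is needed when two productions for the same non-terminal
share a common prefix on the right-hand side.

Productions for F:
  F → g e F g
  F → g e g g
  F → e F

Found common prefix 'g e' in productions for F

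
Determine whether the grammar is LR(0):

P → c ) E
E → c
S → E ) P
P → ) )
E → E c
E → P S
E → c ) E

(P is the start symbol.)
A grammar is LR(0) if no state in the canonical LR(0) collection has:
  - both a shift item (dot before a terminal) and a complete item (shift-reduce conflict), or
  - two or more complete items (reduce-reduce conflict; the accept item [P' → P .] counts as a complete item here).

Augment with P' → P and build the canonical LR(0) collection (I0 = CLOSURE({[P' → . P]}), then GOTO on every symbol after a dot until no new states appear). It has 16 states:
  I0: { [P → . ) )], [P → . c ) E], [P' → . P] }  — shift
  I1: { [P → ) . )] }  — shift
  I2: { [P' → P .] }  — accept
  I3: { [P → c . ) E] }  — shift
  I4: { [E → . E c], [E → . P S], [E → . c ) E], [E → . c], [P → . ) )], [P → . c ) E], [P → c ) . E] }  — shift
  I5: { [E → E . c], [P → c ) E .] }  — shift, reduce
  I6: { [E → . E c], [E → . P S], [E → . c ) E], [E → . c], [E → P . S], [P → . ) )], [P → . c ) E], [S → . E ) P] }  — shift
  I7: { [E → c . ) E], [E → c .], [P → c . ) E] }  — shift, reduce
  I8: { [E → . E c], [E → . P S], [E → . c ) E], [E → . c], [E → c ) . E], [P → . ) )], [P → . c ) E], [P → c ) . E] }  — shift
  I9: { [E → E . c], [E → c ) E .], [P → c ) E .] }  — shift, 2 reduces
  I10: { [E → E c .] }  — reduce
  I11: { [E → E . c], [S → E . ) P] }  — shift
  I12: { [E → P S .] }  — reduce
  I13: { [P → . ) )], [P → . c ) E], [S → E ) . P] }  — shift
  I14: { [S → E ) P .] }  — reduce
  I15: { [P → ) ) .] }  — reduce

Conflict in state I5:
  Shift-reduce conflict between [P → c ) E .] and [E → E . c]
So the grammar is NOT LR(0).

Answer: No. Shift-reduce conflict between [P → c ) E .] and [E → E . c]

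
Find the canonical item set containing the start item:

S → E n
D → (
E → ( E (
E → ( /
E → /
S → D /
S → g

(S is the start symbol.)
First, augment the grammar with S' → S
I₀ = CLOSURE({ [S' → . S] }):
  [S' → . S] has the dot before S: add [S → . E n], [S → . D /], [S → . g]
  [S → . E n] has the dot before E: add [E → . ( E (], [E → . ( /], [E → . /]
  [S → . D /] has the dot before D: add [D → . (]
No further items can be added.

I₀ = { [D → . (], [E → . ( /], [E → . ( E (], [E → . /], [S → . D /], [S → . E n], [S → . g], [S' → . S] }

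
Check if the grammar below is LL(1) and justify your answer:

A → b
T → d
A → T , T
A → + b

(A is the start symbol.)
Yes, the grammar is LL(1).

A grammar is LL(1) if for each non-terminal N with multiple productions, the predict sets of those productions are pairwise disjoint, where PREDICT(N → α) = (FIRST(α) \ {ε}) ∪ (FOLLOW(N) if α ⇒* ε).

Relevant sets:
  FIRST(T) = { 'd' }

For A:
  PREDICT(A → b) = { 'b' }
  PREDICT(A → T ',' T) = { 'd' }
  PREDICT(A → '+' b) = { '+' }
T has a single production, so nothing to check there.

All predict sets are disjoint. The grammar IS LL(1).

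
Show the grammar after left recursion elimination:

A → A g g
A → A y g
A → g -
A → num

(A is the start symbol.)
A → g - A'
A → num A'
A' → g g A'
A' → y g A'
A' → ε

A is directly left-recursive. The standard transformation for
  A → A α₁ | ... | A α_m | β₁ | ... | β_n
is
  A  → β₁ A' | ... | β_n A'
  A' → α₁ A' | ... | α_m A' | ε

A → g - becomes A → g - A'
A → num becomes A → num A'
A → A g g becomes A' → g g A'
A → A y g becomes A' → y g A'
Add A' → ε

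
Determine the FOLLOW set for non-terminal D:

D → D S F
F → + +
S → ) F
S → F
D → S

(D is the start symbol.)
{ $, ')', '+' }

D is the start symbol, so $ ∈ FOLLOW(D).
In D → D S F: D is followed by S F, add FIRST(S F) \ {ε} = { ')', '+' }

Taking the union: FOLLOW(D) = { $, ')', '+' }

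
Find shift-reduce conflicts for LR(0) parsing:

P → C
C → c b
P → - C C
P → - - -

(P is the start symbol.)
No shift-reduce conflicts

Augment with P' → P and build the canonical LR(0) collection (I0 = CLOSURE({[P' → . P]}), then GOTO on every symbol after a dot until no new states appear). It has 10 states:
  I0: { [C → . c b], [P → . - - -], [P → . - C C], [P → . C], [P' → . P] }  — shift
  I1: { [C → . c b], [P → - . - -], [P → - . C C] }  — shift
  I2: { [P → C .] }  — reduce
  I3: { [P' → P .] }  — accept
  I4: { [C → c . b] }  — shift
  I5: { [C → c b .] }  — reduce
  I6: { [P → - - . -] }  — shift
  I7: { [C → . c b], [P → - C . C] }  — shift
  I8: { [P → - C C .] }  — reduce
  I9: { [P → - - - .] }  — reduce

No state contains both a complete item and a shift item.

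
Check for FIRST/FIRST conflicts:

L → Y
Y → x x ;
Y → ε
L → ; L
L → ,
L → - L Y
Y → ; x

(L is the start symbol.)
Yes. L → Y / L → ';' L on { ';' }

FIRST sets of the non-terminals at (or reachable through a nullable prefix from) the front of some alternative:
  FIRST(Y) = { ';', 'x', ε }

Productions for L:
  L → Y: FIRST = { ';', 'x', ε }
  L → ; L: FIRST = { ';' }
  L → ,: FIRST = { ',' }
  L → - L Y: FIRST = { '-' }
Productions for Y:
  Y → x x ;: FIRST = { 'x' }
  Y → ε: FIRST = { ε }
  Y → ; x: FIRST = { ';' }

Conflict for L: L → Y and L → ; L
  Overlap: { ';' }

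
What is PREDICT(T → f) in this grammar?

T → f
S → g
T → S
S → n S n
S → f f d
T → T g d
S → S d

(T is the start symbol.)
{ 'f' }

PREDICT(T → f) = (FIRST(RHS) \ {ε}) ∪ (FOLLOW(T) if ε ∈ FIRST(RHS), i.e. RHS ⇒* ε)
FIRST(f) = { 'f' }
ε ∉ FIRST(f), so FOLLOW(T) is not added.
PREDICT(T → f) = { 'f' }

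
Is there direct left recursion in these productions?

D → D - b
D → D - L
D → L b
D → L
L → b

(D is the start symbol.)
Yes, D is left-recursive

D → D - b: LEFT RECURSIVE (starts with D)
D → D - L: LEFT RECURSIVE (starts with D)
D → L b: starts with L
D → L: starts with L
L → b: starts with b

The grammar has direct left recursion on: D.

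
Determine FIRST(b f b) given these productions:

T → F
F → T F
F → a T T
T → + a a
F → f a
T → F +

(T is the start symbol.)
{ 'b' }

To compute FIRST(b f b), process the symbols left to right:
Symbol b is a terminal. Add 'b' and stop.
FIRST(b f b) = { 'b' }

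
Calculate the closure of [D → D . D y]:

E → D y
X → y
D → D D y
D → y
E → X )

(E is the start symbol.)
To compute CLOSURE, for each item [A → α.Bβ] where B is a non-terminal, add [B → .γ] for all productions B → γ; repeat for the newly added items until nothing changes.

Start with: [D → D . D y]
  [D → D . D y] has the dot before D: add [D → . D D y], [D → . y]
No further items can be added.

CLOSURE = { [D → . D D y], [D → . y], [D → D . D y] }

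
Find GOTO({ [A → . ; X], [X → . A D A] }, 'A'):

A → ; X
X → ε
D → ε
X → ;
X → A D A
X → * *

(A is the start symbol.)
{ [D → .], [X → A . D A] }

GOTO(I, 'A') = CLOSURE({ [A → αX.β] : [A → α.Xβ] ∈ I, X = 'A' })

Items with dot before 'A', with the dot advanced:
  [X → . A D A] → [X → A . D A]
Closure of the advanced items:
  [X → A . D A] has the dot before D: add [D → .]

GOTO = { [D → .], [X → A . D A] }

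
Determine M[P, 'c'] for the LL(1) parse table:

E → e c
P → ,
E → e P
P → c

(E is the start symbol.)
P → c

To find M[P, 'c'], we find productions for P where 'c' is in the predict set (PREDICT(N → α) = (FIRST(α) \ {ε}) ∪ (FOLLOW(N) if α ⇒* ε)).

P → ,: PREDICT = { ',' }
P → c: PREDICT = { 'c' }
  'c' is in predict set, so this production goes in M[P, 'c']

M[P, 'c'] = P → c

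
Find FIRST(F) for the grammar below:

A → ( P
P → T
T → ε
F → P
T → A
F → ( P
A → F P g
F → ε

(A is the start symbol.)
To compute FIRST(F), examine every production with F on the left-hand side, reading each right-hand side left to right until a non-nullable symbol is reached.

FIRST sets of the other non-terminals involved (by the same procedure, iterated to a fixed point):
  FIRST(P) = { '(', 'g', ε }

From F → P:
  - P is a non-terminal: add FIRST(P) \ {ε} = { '(', 'g' }
    P is nullable and nothing follows, so the whole right-hand side can vanish: ε ∈ FIRST(F)
From F → ( P:
  - '(' is a terminal: add '(' and stop
From F → ε:
  - ε-production, so ε ∈ FIRST(F)

Collecting: FIRST(F) = { '(', 'g', ε }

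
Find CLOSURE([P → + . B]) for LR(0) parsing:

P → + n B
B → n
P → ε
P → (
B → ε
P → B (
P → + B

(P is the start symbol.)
Start with: [P → + . B]
  [P → + . B] has the dot before B: add [B → . n], [B → .]
No further items can be added.

CLOSURE = { [B → . n], [B → .], [P → + . B] }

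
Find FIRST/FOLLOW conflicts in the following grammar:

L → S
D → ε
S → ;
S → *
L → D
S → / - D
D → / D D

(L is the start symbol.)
Yes. D → '/' D D with FOLLOW(D) on { '/' }

Nullable non-terminals: D, L.
FIRST sets used below: FIRST(S) = { '*', '/', ';' }, FIRST(D) = { '/', ε }

D: nullable alternative(s) D → ε; FOLLOW(D) = { $, '/' }
  D → ε: FIRST \ {ε} = { } — this is the only nullable alternative, skip
  D → / D D: FIRST \ {ε} = { '/' } — overlaps FOLLOW(D) on { '/' }: CONFLICT

L: nullable alternative(s) L → D; FOLLOW(L) = { $ }
  L → S: FIRST \ {ε} = { '*', '/', ';' } — disjoint from FOLLOW(L)
  L → D: FIRST \ {ε} = { '/' } — this is the only nullable alternative, skip

S has no nullable alternative, so no FIRST/FOLLOW check is needed there.

So the grammar has 1 FIRST/FOLLOW conflict (marked CONFLICT above).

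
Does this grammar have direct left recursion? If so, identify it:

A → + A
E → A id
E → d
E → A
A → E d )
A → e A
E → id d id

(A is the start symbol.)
Direct left recursion occurs when N → N α for some non-terminal N (the right-hand side begins with the left-hand side itself).

A → + A: starts with '+'
E → A id: starts with A
E → d: starts with d
E → A: starts with A
A → E d ): starts with E
A → e A: starts with e
E → id d id: starts with id

No direct left recursion found.

Answer: No direct left recursion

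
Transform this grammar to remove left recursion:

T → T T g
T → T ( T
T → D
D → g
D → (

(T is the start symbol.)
T → D T'
T' → T g T'
T' → ( T T'
T' → ε
D → g
D → (

T is directly left-recursive. The standard transformation for
  A → A α₁ | ... | A α_m | β₁ | ... | β_n
is
  A  → β₁ A' | ... | β_n A'
  A' → α₁ A' | ... | α_m A' | ε

T → D becomes T → D T'
T → T T g becomes T' → T g T'
T → T ( T becomes T' → ( T T'
Add T' → ε

Productions for other non-terminals are unchanged:
  D → g
  D → (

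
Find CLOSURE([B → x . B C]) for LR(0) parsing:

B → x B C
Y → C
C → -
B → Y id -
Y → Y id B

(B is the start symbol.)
Start with: [B → x . B C]
  [B → x . B C] has the dot before B: add [B → . x B C], [B → . Y id -]
  [B → . Y id -] has the dot before Y: add [Y → . C], [Y → . Y id B]
  [Y → . C] has the dot before C: add [C → . -]
No further items can be added.

CLOSURE = { [B → . Y id -], [B → . x B C], [B → x . B C], [C → . -], [Y → . C], [Y → . Y id B] }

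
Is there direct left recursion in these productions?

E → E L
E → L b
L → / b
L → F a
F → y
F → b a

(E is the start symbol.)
Direct left recursion occurs when N → N α for some non-terminal N (the right-hand side begins with the left-hand side itself).

E → E L: LEFT RECURSIVE (starts with E)
E → L b: starts with L
L → / b: starts with '/'
L → F a: starts with F
F → y: starts with y
F → b a: starts with b

The grammar has direct left recursion on: E.

Answer: Yes, E is left-recursive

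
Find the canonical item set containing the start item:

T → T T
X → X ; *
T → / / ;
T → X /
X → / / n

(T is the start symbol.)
{ [T → . / / ;], [T → . T T], [T → . X /], [T' → . T], [X → . / / n], [X → . X ; *] }

First, augment the grammar with T' → T
I₀ = CLOSURE({ [T' → . T] }):
  [T' → . T] has the dot before T: add [T → . T T], [T → . / / ;], [T → . X /]
  [T → . X /] has the dot before X: add [X → . X ; *], [X → . / / n]
No further items can be added.

I₀ = { [T → . / / ;], [T → . T T], [T → . X /], [T' → . T], [X → . / / n], [X → . X ; *] }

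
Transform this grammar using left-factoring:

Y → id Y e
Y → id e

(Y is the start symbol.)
Left-factoring transforms A → αβ₁ | αβ₂ into A → αA' and A' → β₁ | β₂
(α is the longest common prefix among the alternatives). Repeat until
no nonterminal has two alternatives with a common prefix.

Round 1: Y has alternatives sharing prefix 'id'. Introduce Y': Y → id Y'
  Add: Y' → Y e
  Add: Y' → e

No remaining common prefixes — done.

Resulting grammar:
Y → id Y'
Y' → Y e
Y' → e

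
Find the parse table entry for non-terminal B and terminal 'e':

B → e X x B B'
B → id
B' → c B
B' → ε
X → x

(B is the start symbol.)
To find M[B, 'e'], we find productions for B where 'e' is in the predict set (PREDICT(N → α) = (FIRST(α) \ {ε}) ∪ (FOLLOW(N) if α ⇒* ε)).

B → e X x B B': PREDICT = { 'e' }
  'e' is in predict set, so this production goes in M[B, 'e']
B → id: PREDICT = { 'id' }

M[B, 'e'] = B → e X x B B'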